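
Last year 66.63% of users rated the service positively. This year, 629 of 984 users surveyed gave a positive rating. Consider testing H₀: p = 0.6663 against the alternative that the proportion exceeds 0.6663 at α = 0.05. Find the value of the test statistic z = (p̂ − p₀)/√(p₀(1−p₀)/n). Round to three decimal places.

p̂ = 629/984 ≈ 0.63923.
Standard error under H₀: √(0.6663×0.3337/984) = 0.01503.
z = (0.63923 − 0.6663)/0.01503 = -0.02707/0.01503 = -1.801.
p-value = P(Z > -1.801) ≈ 0.9641. With α = 0.05, fail to reject H₀.

z = -1.801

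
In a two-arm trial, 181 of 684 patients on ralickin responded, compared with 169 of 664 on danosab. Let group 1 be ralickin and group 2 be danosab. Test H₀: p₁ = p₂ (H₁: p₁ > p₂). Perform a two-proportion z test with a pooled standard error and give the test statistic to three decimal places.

z = 0.423

p̂₁ = 181/684 = 0.26462, p̂₂ = 169/664 = 0.25452.
Pooled p̂ = (181+169)/(684+664) = 350/1348 = 0.25964.
SE = √(p̂(1−p̂)(1/n₁+1/n₂)) = √(0.25964·0.74036·0.00296801) = √(0.000570538) = 0.02389.
z = (0.26462 − 0.25452)/0.02389 = 0.01010/0.02389 = 0.423.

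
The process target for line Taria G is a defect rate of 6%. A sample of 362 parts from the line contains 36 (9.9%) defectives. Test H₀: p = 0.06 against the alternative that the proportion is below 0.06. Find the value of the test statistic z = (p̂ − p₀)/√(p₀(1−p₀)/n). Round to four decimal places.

p̂ = 36/362 ≈ 0.09944751.
Standard error under H₀: √(0.06×0.94/362) = 0.01248203.
z = (0.09944751 − 0.06)/0.01248203 = 0.03944751/0.01248203 = 3.1603.

z = 3.1603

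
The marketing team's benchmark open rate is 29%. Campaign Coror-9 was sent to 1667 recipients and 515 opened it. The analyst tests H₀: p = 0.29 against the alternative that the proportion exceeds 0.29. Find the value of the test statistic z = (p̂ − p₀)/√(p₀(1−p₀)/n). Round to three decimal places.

p̂ = 515/1667 = 0.308938.
SE = √(p₀(1−p₀)/n) = √(0.2059/1667) = 0.011114.
z = (0.308938 − 0.29)/0.011114 = 0.018938/0.011114 = 1.704.
p-value = P(Z > 1.704) ≈ 0.0442.

z = 1.704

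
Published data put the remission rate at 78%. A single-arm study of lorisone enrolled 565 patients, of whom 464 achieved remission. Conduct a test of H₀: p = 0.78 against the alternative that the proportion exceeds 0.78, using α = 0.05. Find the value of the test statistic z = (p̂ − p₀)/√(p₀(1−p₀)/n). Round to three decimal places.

z = 2.366

p̂ = 464/565 = 0.82124.
Under H₀, SE = √(0.78·0.22/565) = √(0.000303717) = 0.01743.
z = (0.82124 − 0.78)/0.01743 = 0.04124/0.01743 = 2.366.
p-value = P(Z > 2.366) ≈ 0.0090, so at α = 0.05 we reject H₀.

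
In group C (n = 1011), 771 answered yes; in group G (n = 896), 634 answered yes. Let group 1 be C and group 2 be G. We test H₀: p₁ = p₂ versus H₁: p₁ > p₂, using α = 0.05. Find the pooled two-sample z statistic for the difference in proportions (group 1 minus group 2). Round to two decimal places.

z = 2.72

p̂₁ = 771/1011 ≈ 0.7626, p̂₂ = 634/896 ≈ 0.7076.
Pooled p̂ = (771+634)/(1011+896) = 1405/1907 = 0.7368.
SE = √(0.193945 × 0.00210519) = 0.0202.
z = (0.7626 − 0.7076)/0.0202 = 0.0550/0.0202 = 2.72.
p-value = P(Z > 2.723) ≈ 0.0032; since p < α = 0.05, reject H₀.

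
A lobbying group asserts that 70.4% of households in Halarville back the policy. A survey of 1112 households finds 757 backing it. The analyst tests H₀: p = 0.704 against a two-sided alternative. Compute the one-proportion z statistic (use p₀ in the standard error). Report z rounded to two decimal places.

z = -1.70

p̂ = 757/1112 = 0.68076.
Under H₀, SE = √(0.704·0.296/1112) = √(0.000187396) = 0.01369.
z = (0.68076 − 0.704)/0.01369 = -0.02324/0.01369 = -1.70.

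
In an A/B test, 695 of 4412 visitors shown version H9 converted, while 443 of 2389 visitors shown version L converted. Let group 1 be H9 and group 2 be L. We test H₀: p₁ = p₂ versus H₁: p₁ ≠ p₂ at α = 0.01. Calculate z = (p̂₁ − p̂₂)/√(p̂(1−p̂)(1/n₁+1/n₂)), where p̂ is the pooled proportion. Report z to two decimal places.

p̂₁ = 695/4412 = 0.1575, p̂₂ = 443/2389 = 0.1854.
Pooled p̂ = (695+443)/(4412+2389) = 1138/6801 = 0.1673.
SE = √(p̂(1−p̂)(1/n₁+1/n₂)) = √(0.1673·0.8327·0.00064524) = √(8.9901e-05) = 0.0095.
z = (0.1575 − 0.1854)/0.0095 = -0.0279/0.0095 = -2.94.
Two-sided p-value ≈ 2·Φ(−2.943) = 0.0032. With α = 0.01, reject H₀.

z = -2.94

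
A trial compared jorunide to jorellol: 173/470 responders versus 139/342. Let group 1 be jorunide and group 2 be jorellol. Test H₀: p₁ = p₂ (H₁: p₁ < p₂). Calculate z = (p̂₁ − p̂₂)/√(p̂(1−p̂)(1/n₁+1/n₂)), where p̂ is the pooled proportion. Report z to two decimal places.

z = -1.11

p̂₁ = 173/470 = 0.3681, p̂₂ = 139/342 = 0.4064.
Pooled p̂ = (173+139)/(470+342) = 312/812 = 0.3842.
SE = √(p̂(1−p̂)(1/n₁+1/n₂)) = √(0.3842·0.6158·0.00505164) = √(0.00119521) = 0.0346.
z = (0.3681 − 0.4064)/0.0346 = -0.0383/0.0346 = -1.11.
p-value = P(Z < -1.109) ≈ 0.1337.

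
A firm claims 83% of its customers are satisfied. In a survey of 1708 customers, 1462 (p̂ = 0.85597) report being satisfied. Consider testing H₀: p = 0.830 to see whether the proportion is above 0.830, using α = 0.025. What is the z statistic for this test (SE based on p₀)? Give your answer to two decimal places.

z = 2.86

p̂ = 1462/1708 ≈ 0.8560.
Under H₀, SE = √(0.83·0.17/1708) = √(8.26112e-05) = 0.0091.
z = (0.8560 − 0.83)/0.0091 = 0.0260/0.0091 = 2.86.
p-value = P(Z > 2.857) ≈ 0.0021; since p < α = 0.025, reject H₀.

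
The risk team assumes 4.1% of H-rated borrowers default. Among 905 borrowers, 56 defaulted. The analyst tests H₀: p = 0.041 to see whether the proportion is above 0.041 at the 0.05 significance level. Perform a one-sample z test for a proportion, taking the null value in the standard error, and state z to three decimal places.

z = 3.168

p̂ = 56/905 = 0.06188.
SE = √(p₀(1−p₀)/n) = √(0.039319/905) = 0.00659.
z = (0.06188 − 0.041)/0.00659 = 0.02088/0.00659 = 3.168.
p-value = P(Z > 3.168) ≈ 0.0008; since p < α = 0.05, reject H₀.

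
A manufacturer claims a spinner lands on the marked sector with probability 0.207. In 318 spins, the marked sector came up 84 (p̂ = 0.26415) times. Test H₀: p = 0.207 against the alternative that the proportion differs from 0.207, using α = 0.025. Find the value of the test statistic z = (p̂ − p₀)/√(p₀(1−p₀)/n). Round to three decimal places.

p̂ = 84/318 ≈ 0.26415.
Under H₀, SE = √(0.207·0.793/318) = √(0.000516198) = 0.02272.
z = (0.26415 − 0.207)/0.02272 = 0.05715/0.02272 = 2.515.
Two-sided p-value ≈ 2·Φ(−2.515) = 0.0119. With α = 0.025, reject H₀.

z = 2.515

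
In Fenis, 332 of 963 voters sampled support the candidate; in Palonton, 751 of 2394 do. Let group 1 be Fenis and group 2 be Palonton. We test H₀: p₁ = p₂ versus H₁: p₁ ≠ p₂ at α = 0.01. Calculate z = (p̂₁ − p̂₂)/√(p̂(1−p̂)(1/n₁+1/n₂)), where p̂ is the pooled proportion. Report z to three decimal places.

z = 1.741

p̂₁ = 332/963 = 0.34476, p̂₂ = 751/2394 = 0.31370.
Pooled p̂ = (332+751)/(963+2394) = 1083/3357 = 0.32261.
SE = √(0.218533 × 0.00145613) = 0.01784.
z = (0.34476 − 0.31370)/0.01784 = 0.03106/0.01784 = 1.741.
p-value = 2·P(Z > 1.741) ≈ 0.0817, so at α = 0.01 we fail to reject H₀.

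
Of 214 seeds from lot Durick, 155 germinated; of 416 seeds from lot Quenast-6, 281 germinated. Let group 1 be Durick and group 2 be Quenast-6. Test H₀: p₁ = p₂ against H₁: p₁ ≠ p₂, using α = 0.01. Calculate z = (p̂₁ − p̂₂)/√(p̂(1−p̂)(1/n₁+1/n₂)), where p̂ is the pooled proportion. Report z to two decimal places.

p̂₁ = 155/214 ≈ 0.7243, p̂₂ = 281/416 ≈ 0.6755.
Pooled p̂ = (155+281)/(214+416) = 436/630 = 0.6921.
SE = √(0.213112 × 0.00707674) = 0.0388.
z = (0.7243 − 0.6755)/0.0388 = 0.0488/0.0388 = 1.26.
p-value = 2·P(Z > 1.257) ≈ 0.2087, so at α = 0.01 we fail to reject H₀.

z = 1.26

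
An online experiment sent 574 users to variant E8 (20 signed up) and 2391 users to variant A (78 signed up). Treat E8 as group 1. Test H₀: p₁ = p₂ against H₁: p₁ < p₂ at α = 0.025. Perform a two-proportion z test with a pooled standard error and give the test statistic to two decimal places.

p̂₁ = 20/574 = 0.0348, p̂₂ = 78/2391 = 0.0326.
Pooled p̂ = (20+78)/(574+2391) = 98/2965 = 0.0331.
SE = √(0.0319598 × 0.0021604) = 0.0083.
z = (0.0348 − 0.0326)/0.0083 = 0.0022/0.0083 = 0.27.
p-value = P(Z < 0.267) ≈ 0.6054; since p > α = 0.025, fail to reject H₀.

z = 0.27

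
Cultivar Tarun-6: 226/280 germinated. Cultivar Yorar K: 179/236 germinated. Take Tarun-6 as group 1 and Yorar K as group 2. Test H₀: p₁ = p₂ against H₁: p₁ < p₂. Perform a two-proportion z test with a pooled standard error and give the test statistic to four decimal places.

z = 1.3403

p̂₁ = 226/280 ≈ 0.807143, p̂₂ = 179/236 ≈ 0.758475.
Pooled p̂ = (226+179)/(280+236) = 405/516 = 0.784884.
SE = √(0.168841 × 0.00780872) = 0.036310.
z = (0.807143 − 0.758475)/0.036310 = 0.048668/0.036310 = 1.3403.
p-value = P(Z < 1.340) ≈ 0.9099.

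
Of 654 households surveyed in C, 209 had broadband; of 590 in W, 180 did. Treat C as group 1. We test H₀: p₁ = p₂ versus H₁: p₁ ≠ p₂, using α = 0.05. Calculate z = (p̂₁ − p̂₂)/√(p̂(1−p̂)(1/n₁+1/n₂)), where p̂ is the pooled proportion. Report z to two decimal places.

z = 0.55

p̂₁ = 209/654 ≈ 0.3196, p̂₂ = 180/590 ≈ 0.3051.
Pooled p̂ = (209+180)/(654+590) = 389/1244 = 0.3127.
SE = √(p̂(1−p̂)(1/n₁+1/n₂)) = √(0.3127·0.6873·0.00322397) = √(0.000692892) = 0.0263.
z = (0.3196 − 0.3051)/0.0263 = 0.0145/0.0263 = 0.55.
p-value = 2·P(Z > 0.550) ≈ 0.5821. With α = 0.05, fail to reject H₀.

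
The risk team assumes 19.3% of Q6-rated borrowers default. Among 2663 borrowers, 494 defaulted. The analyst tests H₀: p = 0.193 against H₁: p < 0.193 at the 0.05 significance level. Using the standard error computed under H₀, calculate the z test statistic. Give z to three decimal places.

p̂ = 494/2663 ≈ 0.185505.
SE = √(p₀(1−p₀)/n) = √(0.15575/2663) = 0.007648.
z = (0.185505 − 0.193)/0.007648 = -0.007495/0.007648 = -0.980.
p-value = P(Z < -0.980) ≈ 0.1635; since p > α = 0.05, fail to reject H₀.

z = -0.980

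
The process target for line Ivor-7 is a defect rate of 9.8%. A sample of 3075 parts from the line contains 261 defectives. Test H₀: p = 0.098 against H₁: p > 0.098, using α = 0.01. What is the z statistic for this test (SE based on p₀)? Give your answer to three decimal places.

z = -2.447

p̂ = 261/3075 = 0.084878.
SE = √(p₀(1−p₀)/n) = √(0.088396/3075) = 0.005362.
z = (0.084878 − 0.098)/0.005362 = -0.013122/0.005362 = -2.447.
p-value = P(Z > -2.447) ≈ 0.9928; since p > α = 0.01, fail to reject H₀.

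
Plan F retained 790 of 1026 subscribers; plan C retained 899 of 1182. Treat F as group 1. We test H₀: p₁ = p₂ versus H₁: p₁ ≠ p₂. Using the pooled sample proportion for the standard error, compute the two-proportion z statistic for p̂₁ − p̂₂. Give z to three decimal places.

z = 0.520

p̂₁ = 790/1026 ≈ 0.76998, p̂₂ = 899/1182 ≈ 0.76058.
Pooled p̂ = (790+899)/(1026+1182) = 1689/2208 = 0.76495.
SE = √(0.179804 × 0.00182068) = 0.01809.
z = (0.76998 − 0.76058)/0.01809 = 0.00940/0.01809 = 0.520.
p-value = 2·P(Z > 0.520) ≈ 0.6032.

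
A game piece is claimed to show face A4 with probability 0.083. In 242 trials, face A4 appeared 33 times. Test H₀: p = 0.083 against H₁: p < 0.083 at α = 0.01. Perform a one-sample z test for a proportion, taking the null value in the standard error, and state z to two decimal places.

p̂ = 33/242 ≈ 0.13636.
Standard error under H₀: √(0.083×0.917/242) = 0.01773.
z = (0.13636 − 0.083)/0.01773 = 0.05336/0.01773 = 3.01.
p-value = P(Z < 3.009) ≈ 0.9987; since p > α = 0.01, fail to reject H₀.

z = 3.01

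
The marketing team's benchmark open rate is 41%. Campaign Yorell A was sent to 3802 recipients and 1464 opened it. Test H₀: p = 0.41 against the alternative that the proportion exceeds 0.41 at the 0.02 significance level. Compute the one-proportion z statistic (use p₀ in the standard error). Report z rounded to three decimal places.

z = -3.127

p̂ = 1464/3802 = 0.385060.
SE = √(p₀(1−p₀)/n) = √(0.2419/3802) = 0.007976.
z = (0.385060 − 0.41)/0.007976 = -0.024940/0.007976 = -3.127.
p-value = P(Z > -3.127) ≈ 0.9991; since p > α = 0.02, fail to reject H₀.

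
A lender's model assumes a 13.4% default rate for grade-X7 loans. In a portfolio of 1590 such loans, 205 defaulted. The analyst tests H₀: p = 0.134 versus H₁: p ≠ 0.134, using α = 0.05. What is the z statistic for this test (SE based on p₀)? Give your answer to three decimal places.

z = -0.593

p̂ = 205/1590 ≈ 0.128931.
SE = √(p₀(1−p₀)/n) = √(0.11604/1590) = 0.008543.
z = (0.128931 − 0.134)/0.008543 = -0.005069/0.008543 = -0.593.
p-value = 2·P(Z > 0.593) ≈ 0.5529, so at α = 0.05 we fail to reject H₀.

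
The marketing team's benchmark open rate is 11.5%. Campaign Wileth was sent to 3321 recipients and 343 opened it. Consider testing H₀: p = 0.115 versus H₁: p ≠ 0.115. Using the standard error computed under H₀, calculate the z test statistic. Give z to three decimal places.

z = -2.117

p̂ = 343/3321 = 0.103282.
SE = √(p₀(1−p₀)/n) = √(0.10178/3321) = 0.005536.
z = (0.103282 − 0.115)/0.005536 = -0.011718/0.005536 = -2.117.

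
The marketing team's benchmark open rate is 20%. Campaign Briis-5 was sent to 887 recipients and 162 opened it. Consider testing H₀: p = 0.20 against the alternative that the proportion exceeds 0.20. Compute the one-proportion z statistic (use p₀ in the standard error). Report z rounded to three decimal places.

z = -1.293

p̂ = 162/887 ≈ 0.18264.
Standard error under H₀: √(0.2×0.8/887) = 0.01343.
z = (0.18264 − 0.2)/0.01343 = -0.01736/0.01343 = -1.293.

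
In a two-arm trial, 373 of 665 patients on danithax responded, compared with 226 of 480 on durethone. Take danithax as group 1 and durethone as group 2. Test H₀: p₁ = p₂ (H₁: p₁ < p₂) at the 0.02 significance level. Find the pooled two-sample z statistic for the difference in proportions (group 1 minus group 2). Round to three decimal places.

z = 3.011

p̂₁ = 373/665 ≈ 0.56090, p̂₂ = 226/480 ≈ 0.47083.
Pooled p̂ = (373+226)/(665+480) = 599/1145 = 0.52314.
SE = √(p̂(1−p̂)(1/n₁+1/n₂)) = √(0.52314·0.47686·0.00358709) = √(0.000894852) = 0.02991.
z = (0.56090 − 0.47083)/0.02991 = 0.09007/0.02991 = 3.011.
p-value = P(Z < 3.011) ≈ 0.9987, so at α = 0.02 we fail to reject H₀.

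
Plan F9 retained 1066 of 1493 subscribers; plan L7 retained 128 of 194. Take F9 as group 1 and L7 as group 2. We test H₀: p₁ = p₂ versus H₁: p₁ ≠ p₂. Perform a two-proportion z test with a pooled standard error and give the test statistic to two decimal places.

p̂₁ = 1066/1493 ≈ 0.7140, p̂₂ = 128/194 ≈ 0.6598.
Pooled p̂ = (1066+128)/(1493+194) = 1194/1687 = 0.7078.
SE = √(p̂(1−p̂)(1/n₁+1/n₂)) = √(0.7078·0.2922·0.00582443) = √(0.00120469) = 0.0347.
z = (0.7140 − 0.6598)/0.0347 = 0.0542/0.0347 = 1.56.
Two-sided p-value ≈ 2·Φ(−1.562) = 0.1184.

z = 1.56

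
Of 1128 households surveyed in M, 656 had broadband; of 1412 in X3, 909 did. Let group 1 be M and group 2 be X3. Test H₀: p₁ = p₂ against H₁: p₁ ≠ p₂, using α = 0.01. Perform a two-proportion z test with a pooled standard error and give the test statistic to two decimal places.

p̂₁ = 656/1128 ≈ 0.58156, p̂₂ = 909/1412 ≈ 0.64377.
Pooled p̂ = (656+909)/(1128+1412) = 1565/2540 = 0.61614.
SE = √(0.236511 × 0.00159474) = 0.01942.
z = (0.58156 − 0.64377)/0.01942 = -0.06221/0.01942 = -3.20.
p-value = 2·P(Z > 3.203) ≈ 0.0014, so at α = 0.01 we reject H₀.

z = -3.20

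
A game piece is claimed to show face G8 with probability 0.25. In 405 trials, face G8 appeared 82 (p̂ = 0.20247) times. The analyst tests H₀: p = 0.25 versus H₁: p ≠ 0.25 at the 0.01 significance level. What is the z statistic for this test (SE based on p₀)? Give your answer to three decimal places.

z = -2.209

p̂ = 82/405 ≈ 0.20247.
Under H₀, SE = √(0.25·0.75/405) = √(0.000462963) = 0.02152.
z = (0.20247 − 0.25)/0.02152 = -0.04753/0.02152 = -2.209.
Two-sided p-value ≈ 2·Φ(−2.209) = 0.0272. With α = 0.01, fail to reject H₀.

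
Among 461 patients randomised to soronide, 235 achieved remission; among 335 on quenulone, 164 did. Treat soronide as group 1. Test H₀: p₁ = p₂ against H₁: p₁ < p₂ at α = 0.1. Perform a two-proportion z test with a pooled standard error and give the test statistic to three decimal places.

p̂₁ = 235/461 = 0.50976, p̂₂ = 164/335 = 0.48955.
Pooled p̂ = (235+164)/(461+335) = 399/796 = 0.50126.
SE = √(0.249998 × 0.00515427) = 0.03590.
z = (0.50976 − 0.48955)/0.03590 = 0.02021/0.03590 = 0.563.
p-value = P(Z < 0.563) ≈ 0.7133. With α = 0.1, fail to reject H₀.

z = 0.563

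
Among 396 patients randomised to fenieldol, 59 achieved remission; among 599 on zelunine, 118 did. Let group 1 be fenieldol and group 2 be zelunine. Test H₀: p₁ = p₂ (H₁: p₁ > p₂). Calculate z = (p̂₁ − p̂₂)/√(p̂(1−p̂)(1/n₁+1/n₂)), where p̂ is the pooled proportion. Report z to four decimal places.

z = -1.9382

p̂₁ = 59/396 ≈ 0.148990, p̂₂ = 118/599 ≈ 0.196995.
Pooled p̂ = (59+118)/(396+599) = 177/995 = 0.177889.
SE = √(p̂(1−p̂)(1/n₁+1/n₂)) = √(0.177889·0.822111·0.0041947) = √(0.000613453) = 0.024768.
z = (0.148990 − 0.196995)/0.024768 = -0.048005/0.024768 = -1.9382.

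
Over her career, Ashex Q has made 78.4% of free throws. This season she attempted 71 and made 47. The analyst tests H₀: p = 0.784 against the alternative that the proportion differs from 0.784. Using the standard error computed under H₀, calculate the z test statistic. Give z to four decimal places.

p̂ = 47/71 ≈ 0.661972.
SE = √(p₀(1−p₀)/n) = √(0.16934/71) = 0.048838.
z = (0.661972 − 0.784)/0.048838 = -0.122028/0.048838 = -2.4986.
Two-sided p-value ≈ 2·Φ(−2.499) = 0.0125.

z = -2.4986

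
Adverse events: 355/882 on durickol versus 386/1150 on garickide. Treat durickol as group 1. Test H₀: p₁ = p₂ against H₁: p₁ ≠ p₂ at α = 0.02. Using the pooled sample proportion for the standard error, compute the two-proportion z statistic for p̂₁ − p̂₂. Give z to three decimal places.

p̂₁ = 355/882 ≈ 0.40249, p̂₂ = 386/1150 ≈ 0.33565.
Pooled p̂ = (355+386)/(882+1150) = 741/2032 = 0.36467.
SE = √(0.231685 × 0.00200335) = 0.02154.
z = (0.40249 − 0.33565)/0.02154 = 0.06684/0.02154 = 3.103.
p-value = 2·P(Z > 3.103) ≈ 0.0019. With α = 0.02, reject H₀.

z = 3.103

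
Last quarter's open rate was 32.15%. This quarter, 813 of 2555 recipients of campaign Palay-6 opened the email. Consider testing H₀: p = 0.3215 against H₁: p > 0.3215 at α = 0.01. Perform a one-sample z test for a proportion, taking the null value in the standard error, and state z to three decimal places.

p̂ = 813/2555 ≈ 0.31820.
SE = √(p₀(1−p₀)/n) = √(0.21814/2555) = 0.00924.
z = (0.31820 − 0.3215)/0.00924 = -0.00330/0.00924 = -0.357.
p-value = P(Z > -0.357) ≈ 0.6395, so at α = 0.01 we fail to reject H₀.

z = -0.357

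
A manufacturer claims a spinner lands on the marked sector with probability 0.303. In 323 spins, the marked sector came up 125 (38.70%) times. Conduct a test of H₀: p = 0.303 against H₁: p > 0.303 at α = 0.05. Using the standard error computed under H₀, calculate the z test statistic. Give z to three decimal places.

z = 3.285

p̂ = 125/323 ≈ 0.38700.
Standard error under H₀: √(0.303×0.697/323) = 0.02557.
z = (0.38700 − 0.303)/0.02557 = 0.08400/0.02557 = 3.285.
p-value = P(Z > 3.285) ≈ 0.0005; since p < α = 0.05, reject H₀.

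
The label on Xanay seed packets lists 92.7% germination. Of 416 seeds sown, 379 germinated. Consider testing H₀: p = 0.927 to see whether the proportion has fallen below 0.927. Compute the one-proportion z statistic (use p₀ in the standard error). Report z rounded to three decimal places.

z = -1.250

p̂ = 379/416 ≈ 0.91106.
Standard error under H₀: √(0.927×0.073/416) = 0.01275.
z = (0.91106 − 0.927)/0.01275 = -0.01594/0.01275 = -1.250.
p-value = P(Z < -1.250) ≈ 0.1057.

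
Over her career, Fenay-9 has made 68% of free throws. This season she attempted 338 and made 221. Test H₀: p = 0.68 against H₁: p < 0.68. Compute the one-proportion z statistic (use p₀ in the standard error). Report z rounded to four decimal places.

z = -1.0308

p̂ = 221/338 = 0.653846.
Under H₀, SE = √(0.68·0.32/338) = √(0.000643787) = 0.025373.
z = (0.653846 − 0.68)/0.025373 = -0.026154/0.025373 = -1.0308.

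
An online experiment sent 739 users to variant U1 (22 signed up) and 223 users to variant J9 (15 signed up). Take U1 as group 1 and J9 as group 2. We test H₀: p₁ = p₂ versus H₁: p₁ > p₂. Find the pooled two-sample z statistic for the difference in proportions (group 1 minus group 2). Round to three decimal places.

z = -2.552

p̂₁ = 22/739 ≈ 0.02977, p̂₂ = 15/223 ≈ 0.06726.
Pooled p̂ = (22+15)/(739+223) = 37/962 = 0.03846.
SE = √(0.0369822 × 0.00583748) = 0.01469.
z = (0.02977 − 0.06726)/0.01469 = -0.03749/0.01469 = -2.552.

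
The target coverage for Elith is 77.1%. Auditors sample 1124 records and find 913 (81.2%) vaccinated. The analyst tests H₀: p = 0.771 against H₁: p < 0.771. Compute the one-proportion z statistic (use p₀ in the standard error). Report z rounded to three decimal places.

p̂ = 913/1124 ≈ 0.8122776.
SE = √(p₀(1−p₀)/n) = √(0.17656/1124) = 0.0125332.
z = (0.8122776 − 0.771)/0.0125332 = 0.0412776/0.0125332 = 3.293.

z = 3.293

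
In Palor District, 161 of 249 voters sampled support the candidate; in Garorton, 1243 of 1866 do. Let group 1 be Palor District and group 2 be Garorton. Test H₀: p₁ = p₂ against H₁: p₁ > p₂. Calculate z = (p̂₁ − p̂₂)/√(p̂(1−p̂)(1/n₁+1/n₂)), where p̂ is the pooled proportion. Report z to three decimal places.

p̂₁ = 161/249 ≈ 0.64659, p̂₂ = 1243/1866 ≈ 0.66613.
Pooled p̂ = (161+1243)/(249+1866) = 1404/2115 = 0.66383.
SE = √(0.22316 × 0.00455197) = 0.03187.
z = (0.64659 − 0.66613)/0.03187 = -0.01954/0.03187 = -0.613.

z = -0.613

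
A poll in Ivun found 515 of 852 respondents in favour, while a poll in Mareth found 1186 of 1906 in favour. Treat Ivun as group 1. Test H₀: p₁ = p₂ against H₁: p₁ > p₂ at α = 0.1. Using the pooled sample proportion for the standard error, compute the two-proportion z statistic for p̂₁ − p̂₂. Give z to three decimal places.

z = -0.888

p̂₁ = 515/852 = 0.60446, p̂₂ = 1186/1906 = 0.62225.
Pooled p̂ = (515+1186)/(852+1906) = 1701/2758 = 0.61675.
SE = √(0.236369 × 0.00169837) = 0.02004.
z = (0.60446 − 0.62225)/0.02004 = -0.01779/0.02004 = -0.888.
p-value = P(Z > -0.888) ≈ 0.8126; since p > α = 0.1, fail to reject H₀.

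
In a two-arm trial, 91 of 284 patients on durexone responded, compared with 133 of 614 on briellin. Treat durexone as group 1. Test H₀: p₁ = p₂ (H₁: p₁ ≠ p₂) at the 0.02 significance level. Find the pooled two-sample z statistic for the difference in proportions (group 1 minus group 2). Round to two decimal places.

z = 3.34

p̂₁ = 91/284 = 0.3204, p̂₂ = 133/614 = 0.2166.
Pooled p̂ = (91+133)/(284+614) = 224/898 = 0.2494.
SE = √(0.187221 × 0.00514979) = 0.0311.
z = (0.3204 − 0.2166)/0.0311 = 0.1038/0.0311 = 3.34.
Two-sided p-value ≈ 2·Φ(−3.343) = 0.0008. With α = 0.02, reject H₀.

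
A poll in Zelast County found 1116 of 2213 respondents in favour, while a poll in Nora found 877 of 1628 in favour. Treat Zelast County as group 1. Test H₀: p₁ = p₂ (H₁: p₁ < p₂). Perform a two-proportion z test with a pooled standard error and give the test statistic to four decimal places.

z = -2.1089

p̂₁ = 1116/2213 ≈ 0.504293, p̂₂ = 877/1628 ≈ 0.538698.
Pooled p̂ = (1116+877)/(2213+1628) = 1993/3841 = 0.518875.
SE = √(p̂(1−p̂)(1/n₁+1/n₂)) = √(0.518875·0.481125·0.00106613) = √(0.000266152) = 0.016314.
z = (0.504293 − 0.538698)/0.016314 = -0.034405/0.016314 = -2.1089.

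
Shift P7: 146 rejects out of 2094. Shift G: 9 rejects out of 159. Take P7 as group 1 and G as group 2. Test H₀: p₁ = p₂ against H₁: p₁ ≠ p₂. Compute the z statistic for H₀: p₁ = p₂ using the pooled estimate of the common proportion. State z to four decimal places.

p̂₁ = 146/2094 = 0.069723, p̂₂ = 9/159 = 0.056604.
Pooled p̂ = (146+9)/(2094+159) = 155/2253 = 0.068797.
SE = √(0.0640641 × 0.00676686) = 0.020821.
z = (0.069723 − 0.056604)/0.020821 = 0.013119/0.020821 = 0.6301.
Two-sided p-value ≈ 2·Φ(−0.630) = 0.5286.

z = 0.6301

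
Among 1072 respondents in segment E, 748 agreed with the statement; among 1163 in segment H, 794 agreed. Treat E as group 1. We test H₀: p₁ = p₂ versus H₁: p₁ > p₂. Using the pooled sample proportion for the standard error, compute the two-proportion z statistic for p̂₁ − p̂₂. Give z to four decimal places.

z = 0.7682

p̂₁ = 748/1072 ≈ 0.697761, p̂₂ = 794/1163 ≈ 0.682717.
Pooled p̂ = (748+794)/(1072+1163) = 1542/2235 = 0.689933.
SE = √(0.213925 × 0.00179268) = 0.019583.
z = (0.697761 − 0.682717)/0.019583 = 0.015044/0.019583 = 0.7682.
p-value = P(Z > 0.768) ≈ 0.2212.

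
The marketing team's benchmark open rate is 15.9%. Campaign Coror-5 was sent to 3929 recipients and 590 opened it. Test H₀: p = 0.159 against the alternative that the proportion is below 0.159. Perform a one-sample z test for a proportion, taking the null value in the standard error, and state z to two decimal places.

p̂ = 590/3929 ≈ 0.15017.
Under H₀, SE = √(0.159·0.841/3929) = √(3.40339e-05) = 0.00583.
z = (0.15017 − 0.159)/0.00583 = -0.00883/0.00583 = -1.51.

z = -1.51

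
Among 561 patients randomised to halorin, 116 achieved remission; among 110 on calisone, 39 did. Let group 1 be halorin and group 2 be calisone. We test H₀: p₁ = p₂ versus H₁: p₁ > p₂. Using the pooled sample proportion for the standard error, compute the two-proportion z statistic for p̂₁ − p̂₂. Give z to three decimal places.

p̂₁ = 116/561 = 0.20677, p̂₂ = 39/110 = 0.35455.
Pooled p̂ = (116+39)/(561+110) = 155/671 = 0.23100.
SE = √(p̂(1−p̂)(1/n₁+1/n₂)) = √(0.23100·0.76900·0.0108734) = √(0.00193154) = 0.04395.
z = (0.20677 − 0.35455)/0.04395 = -0.14778/0.04395 = -3.362.
p-value = P(Z > -3.362) ≈ 0.9996.

z = -3.362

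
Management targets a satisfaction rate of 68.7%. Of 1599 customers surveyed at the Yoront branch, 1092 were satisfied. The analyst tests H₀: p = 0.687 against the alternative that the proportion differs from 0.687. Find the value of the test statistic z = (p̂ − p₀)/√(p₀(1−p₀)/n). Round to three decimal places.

p̂ = 1092/1599 ≈ 0.68293.
Under H₀, SE = √(0.687·0.313/1599) = √(0.000134478) = 0.01160.
z = (0.68293 − 0.687)/0.01160 = -0.00407/0.01160 = -0.351.
Two-sided p-value ≈ 2·Φ(−0.351) = 0.7254.

z = -0.351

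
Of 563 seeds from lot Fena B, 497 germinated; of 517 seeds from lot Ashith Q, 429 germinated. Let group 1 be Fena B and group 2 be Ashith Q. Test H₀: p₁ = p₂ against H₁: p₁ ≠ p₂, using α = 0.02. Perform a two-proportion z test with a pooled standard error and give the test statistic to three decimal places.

p̂₁ = 497/563 = 0.882771, p̂₂ = 429/517 = 0.829787.
Pooled p̂ = (497+429)/(563+517) = 926/1080 = 0.857407.
SE = √(0.12226 × 0.00371043) = 0.021299.
z = (0.882771 − 0.829787)/0.021299 = 0.052984/0.021299 = 2.488.
Two-sided p-value ≈ 2·Φ(−2.488) = 0.0129. With α = 0.02, reject H₀.

z = 2.488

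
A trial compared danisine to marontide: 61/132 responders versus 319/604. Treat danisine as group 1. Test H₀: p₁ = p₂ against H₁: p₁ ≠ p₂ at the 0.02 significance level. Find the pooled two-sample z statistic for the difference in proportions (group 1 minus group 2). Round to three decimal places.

p̂₁ = 61/132 = 0.46212, p̂₂ = 319/604 = 0.52815.
Pooled p̂ = (61+319)/(132+604) = 380/736 = 0.51630.
SE = √(p̂(1−p̂)(1/n₁+1/n₂)) = √(0.51630·0.48370·0.00923139) = √(0.00230539) = 0.04801.
z = (0.46212 − 0.52815)/0.04801 = -0.06603/0.04801 = -1.375.
Two-sided p-value ≈ 2·Φ(−1.375) = 0.1691, so at α = 0.02 we fail to reject H₀.

z = -1.375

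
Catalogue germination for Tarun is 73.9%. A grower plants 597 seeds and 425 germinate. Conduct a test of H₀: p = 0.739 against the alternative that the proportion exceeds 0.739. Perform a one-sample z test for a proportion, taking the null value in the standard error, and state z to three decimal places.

z = -1.508

p̂ = 425/597 = 0.711893.
SE = √(p₀(1−p₀)/n) = √(0.19288/597) = 0.017974.
z = (0.711893 − 0.739)/0.017974 = -0.027107/0.017974 = -1.508.
p-value = P(Z > -1.508) ≈ 0.9342.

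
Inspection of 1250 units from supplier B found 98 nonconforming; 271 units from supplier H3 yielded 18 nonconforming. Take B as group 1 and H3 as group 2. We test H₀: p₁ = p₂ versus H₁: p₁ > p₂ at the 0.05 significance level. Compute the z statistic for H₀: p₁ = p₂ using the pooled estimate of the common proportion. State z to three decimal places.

p̂₁ = 98/1250 = 0.078400, p̂₂ = 18/271 = 0.066421.
Pooled p̂ = (98+18)/(1250+271) = 116/1521 = 0.076266.
SE = √(p̂(1−p̂)(1/n₁+1/n₂)) = √(0.076266·0.923734·0.00449004) = √(0.000316319) = 0.017785.
z = (0.078400 − 0.066421)/0.017785 = 0.011979/0.017785 = 0.674.
p-value = P(Z > 0.674) ≈ 0.2503. With α = 0.05, fail to reject H₀.

z = 0.674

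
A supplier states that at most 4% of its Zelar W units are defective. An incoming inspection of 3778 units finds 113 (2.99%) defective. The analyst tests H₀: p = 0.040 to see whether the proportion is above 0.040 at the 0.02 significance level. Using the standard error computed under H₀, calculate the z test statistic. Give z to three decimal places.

p̂ = 113/3778 = 0.029910.
SE = √(p₀(1−p₀)/n) = √(0.0384/3778) = 0.003188.
z = (0.029910 − 0.04)/0.003188 = -0.010090/0.003188 = -3.165.
p-value = P(Z > -3.165) ≈ 0.9992, so at α = 0.02 we fail to reject H₀.

z = -3.165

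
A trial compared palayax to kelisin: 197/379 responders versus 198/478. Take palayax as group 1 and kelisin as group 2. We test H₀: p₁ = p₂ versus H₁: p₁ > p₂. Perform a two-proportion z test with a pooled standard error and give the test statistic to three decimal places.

p̂₁ = 197/379 ≈ 0.51979, p̂₂ = 198/478 ≈ 0.41423.
Pooled p̂ = (197+198)/(379+478) = 395/857 = 0.46091.
SE = √(0.248472 × 0.00473057) = 0.03428.
z = (0.51979 − 0.41423)/0.03428 = 0.10556/0.03428 = 3.079.
p-value = P(Z > 3.079) ≈ 0.0010.

z = 3.079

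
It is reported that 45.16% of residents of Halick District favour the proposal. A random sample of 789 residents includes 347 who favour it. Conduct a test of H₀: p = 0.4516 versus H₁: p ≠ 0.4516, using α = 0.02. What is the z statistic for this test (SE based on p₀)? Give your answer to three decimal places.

z = -0.666

p̂ = 347/789 ≈ 0.43980.
SE = √(p₀(1−p₀)/n) = √(0.24766/789) = 0.01772.
z = (0.43980 − 0.4516)/0.01772 = -0.01180/0.01772 = -0.666.
p-value = 2·P(Z > 0.666) ≈ 0.5053, so at α = 0.02 we fail to reject H₀.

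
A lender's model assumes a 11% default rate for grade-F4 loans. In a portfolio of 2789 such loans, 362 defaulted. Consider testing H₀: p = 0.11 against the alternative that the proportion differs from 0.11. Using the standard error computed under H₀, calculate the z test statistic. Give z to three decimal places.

z = 3.341

p̂ = 362/2789 ≈ 0.129796.
SE = √(p₀(1−p₀)/n) = √(0.0979/2789) = 0.005925.
z = (0.129796 − 0.11)/0.005925 = 0.019796/0.005925 = 3.341.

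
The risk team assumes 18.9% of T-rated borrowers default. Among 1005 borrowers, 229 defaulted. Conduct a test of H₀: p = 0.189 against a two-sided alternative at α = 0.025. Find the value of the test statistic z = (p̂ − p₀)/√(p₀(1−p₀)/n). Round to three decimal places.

z = 3.147

p̂ = 229/1005 ≈ 0.22786.
Under H₀, SE = √(0.189·0.811/1005) = √(0.000152516) = 0.01235.
z = (0.22786 − 0.189)/0.01235 = 0.03886/0.01235 = 3.147.
Two-sided p-value ≈ 2·Φ(−3.147) = 0.0017. With α = 0.025, reject H₀.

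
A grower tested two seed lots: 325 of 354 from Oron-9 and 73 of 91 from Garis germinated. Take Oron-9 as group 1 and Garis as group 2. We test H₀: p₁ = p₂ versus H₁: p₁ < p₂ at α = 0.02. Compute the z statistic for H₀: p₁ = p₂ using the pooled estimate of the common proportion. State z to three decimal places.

p̂₁ = 325/354 ≈ 0.91808, p̂₂ = 73/91 ≈ 0.80220.
Pooled p̂ = (325+73)/(354+91) = 398/445 = 0.89438.
SE = √(0.0944628 × 0.0138139) = 0.03612.
z = (0.91808 − 0.80220)/0.03612 = 0.11588/0.03612 = 3.208.
p-value = P(Z < 3.208) ≈ 0.9993, so at α = 0.02 we fail to reject H₀.

z = 3.208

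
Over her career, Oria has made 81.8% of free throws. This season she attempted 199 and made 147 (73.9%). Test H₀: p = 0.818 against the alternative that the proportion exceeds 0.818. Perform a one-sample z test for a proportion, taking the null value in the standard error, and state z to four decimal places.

z = -2.8995

p̂ = 147/199 ≈ 0.738693.
Standard error under H₀: √(0.818×0.182/199) = 0.027352.
z = (0.738693 − 0.818)/0.027352 = -0.079307/0.027352 = -2.8995.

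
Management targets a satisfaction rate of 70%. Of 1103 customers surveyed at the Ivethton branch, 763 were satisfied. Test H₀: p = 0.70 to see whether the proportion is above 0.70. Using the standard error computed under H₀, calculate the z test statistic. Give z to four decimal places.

p̂ = 763/1103 = 0.691750.
Standard error under H₀: √(0.7×0.3/1103) = 0.013798.
z = (0.691750 − 0.7)/0.013798 = -0.008250/0.013798 = -0.5979.

z = -0.5979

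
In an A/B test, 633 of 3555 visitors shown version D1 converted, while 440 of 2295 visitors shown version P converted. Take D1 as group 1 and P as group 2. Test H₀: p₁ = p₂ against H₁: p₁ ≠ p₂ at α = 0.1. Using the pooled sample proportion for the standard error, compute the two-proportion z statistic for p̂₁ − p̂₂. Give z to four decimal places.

p̂₁ = 633/3555 ≈ 0.178059, p̂₂ = 440/2295 ≈ 0.191721.
Pooled p̂ = (633+440)/(3555+2295) = 1073/5850 = 0.183419.
SE = √(p̂(1−p̂)(1/n₁+1/n₂)) = √(0.183419·0.816581·0.000717024) = √(0.000107393) = 0.010363.
z = (0.178059 − 0.191721)/0.010363 = -0.013662/0.010363 = -1.3183.
p-value = 2·P(Z > 1.318) ≈ 0.1874, so at α = 0.1 we fail to reject H₀.

z = -1.3183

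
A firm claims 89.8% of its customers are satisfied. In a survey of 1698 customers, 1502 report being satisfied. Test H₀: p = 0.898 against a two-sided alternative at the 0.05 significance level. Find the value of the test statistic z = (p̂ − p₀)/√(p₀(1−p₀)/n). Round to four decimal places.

p̂ = 1502/1698 ≈ 0.884570.
SE = √(p₀(1−p₀)/n) = √(0.091596/1698) = 0.007345.
z = (0.884570 − 0.898)/0.007345 = -0.013430/0.007345 = -1.8285.
p-value = 2·P(Z > 1.829) ≈ 0.0675, so at α = 0.05 we fail to reject H₀.

z = -1.8285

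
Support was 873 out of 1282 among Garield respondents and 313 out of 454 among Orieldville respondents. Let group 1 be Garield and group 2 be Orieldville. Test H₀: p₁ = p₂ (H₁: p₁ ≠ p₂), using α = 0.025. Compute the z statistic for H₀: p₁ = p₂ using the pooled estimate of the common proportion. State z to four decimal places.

z = -0.3330

p̂₁ = 873/1282 ≈ 0.680967, p̂₂ = 313/454 ≈ 0.689427.
Pooled p̂ = (873+313)/(1282+454) = 1186/1736 = 0.683180.
SE = √(0.216445 × 0.00298267) = 0.025408.
z = (0.680967 − 0.689427)/0.025408 = -0.008460/0.025408 = -0.3330.
p-value = 2·P(Z > 0.333) ≈ 0.7392; since p > α = 0.025, fail to reject H₀.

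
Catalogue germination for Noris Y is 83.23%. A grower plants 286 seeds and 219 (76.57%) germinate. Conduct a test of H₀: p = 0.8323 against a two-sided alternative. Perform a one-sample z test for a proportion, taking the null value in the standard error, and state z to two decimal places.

z = -3.01

p̂ = 219/286 ≈ 0.7657.
Under H₀, SE = √(0.8323·0.1677/286) = √(0.00048803) = 0.0221.
z = (0.7657 − 0.8323)/0.0221 = -0.0666/0.0221 = -3.01.
p-value = 2·P(Z > 3.013) ≈ 0.0026.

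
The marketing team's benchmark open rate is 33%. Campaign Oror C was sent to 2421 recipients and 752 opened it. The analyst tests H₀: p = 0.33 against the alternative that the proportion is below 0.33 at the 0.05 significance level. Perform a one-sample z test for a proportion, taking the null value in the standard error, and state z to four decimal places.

p̂ = 752/2421 = 0.3106154.
SE = √(p₀(1−p₀)/n) = √(0.2211/2421) = 0.0095565.
z = (0.3106154 − 0.33)/0.0095565 = -0.0193846/0.0095565 = -2.0284.
p-value = P(Z < -2.028) ≈ 0.0213; since p < α = 0.05, reject H₀.

z = -2.0284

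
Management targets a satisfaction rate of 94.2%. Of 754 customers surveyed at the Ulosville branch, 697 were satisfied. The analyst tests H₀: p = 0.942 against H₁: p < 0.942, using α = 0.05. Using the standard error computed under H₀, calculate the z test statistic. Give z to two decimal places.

z = -2.07

p̂ = 697/754 ≈ 0.9244.
SE = √(p₀(1−p₀)/n) = √(0.054636/754) = 0.0085.
z = (0.9244 − 0.942)/0.0085 = -0.0176/0.0085 = -2.07.
p-value = P(Z < -2.067) ≈ 0.0194. With α = 0.05, reject H₀.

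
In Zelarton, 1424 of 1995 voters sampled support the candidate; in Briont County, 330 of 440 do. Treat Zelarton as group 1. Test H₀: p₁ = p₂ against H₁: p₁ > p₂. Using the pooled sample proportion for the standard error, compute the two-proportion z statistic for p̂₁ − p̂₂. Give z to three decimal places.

z = -1.532

p̂₁ = 1424/1995 ≈ 0.71378, p̂₂ = 330/440 ≈ 0.75000.
Pooled p̂ = (1424+330)/(1995+440) = 1754/2435 = 0.72033.
SE = √(0.201455 × 0.00277398) = 0.02364.
z = (0.71378 − 0.75000)/0.02364 = -0.03622/0.02364 = -1.532.
p-value = P(Z > -1.532) ≈ 0.9372.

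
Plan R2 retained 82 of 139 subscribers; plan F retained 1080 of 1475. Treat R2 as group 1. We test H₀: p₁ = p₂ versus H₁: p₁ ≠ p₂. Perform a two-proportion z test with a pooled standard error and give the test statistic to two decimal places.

z = -3.57

p̂₁ = 82/139 = 0.58993, p̂₂ = 1080/1475 = 0.73220.
Pooled p̂ = (82+1080)/(139+1475) = 1162/1614 = 0.71995.
SE = √(p̂(1−p̂)(1/n₁+1/n₂)) = √(0.71995·0.28005·0.00787221) = √(0.00158721) = 0.03984.
z = (0.58993 − 0.73220)/0.03984 = -0.14227/0.03984 = -3.57.
Two-sided p-value ≈ 2·Φ(−3.571) = 0.0004.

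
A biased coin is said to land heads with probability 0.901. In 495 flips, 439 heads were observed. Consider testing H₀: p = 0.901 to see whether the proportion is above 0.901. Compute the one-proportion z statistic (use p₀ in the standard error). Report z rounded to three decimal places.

p̂ = 439/495 = 0.88687.
Standard error under H₀: √(0.901×0.099/495) = 0.01342.
z = (0.88687 − 0.901)/0.01342 = -0.01413/0.01342 = -1.053.

z = -1.053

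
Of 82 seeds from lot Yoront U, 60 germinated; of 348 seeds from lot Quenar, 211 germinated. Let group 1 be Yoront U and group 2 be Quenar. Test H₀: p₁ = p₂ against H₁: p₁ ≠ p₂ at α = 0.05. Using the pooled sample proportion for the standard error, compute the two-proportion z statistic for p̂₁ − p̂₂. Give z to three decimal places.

p̂₁ = 60/82 ≈ 0.73171, p̂₂ = 211/348 ≈ 0.60632.
Pooled p̂ = (60+211)/(82+348) = 271/430 = 0.63023.
SE = √(p̂(1−p̂)(1/n₁+1/n₂)) = √(0.63023·0.36977·0.0150687) = √(0.0035116) = 0.05926.
z = (0.73171 − 0.60632)/0.05926 = 0.12539/0.05926 = 2.116.
p-value = 2·P(Z > 2.116) ≈ 0.0344; since p < α = 0.05, reject H₀.

z = 2.116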